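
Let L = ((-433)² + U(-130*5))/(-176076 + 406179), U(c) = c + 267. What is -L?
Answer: -187106/230103 ≈ -0.81314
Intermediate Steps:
U(c) = 267 + c
L = 187106/230103 (L = ((-433)² + (267 - 130*5))/(-176076 + 406179) = (187489 + (267 - 650))/230103 = (187489 - 383)*(1/230103) = 187106*(1/230103) = 187106/230103 ≈ 0.81314)
-L = -1*187106/230103 = -187106/230103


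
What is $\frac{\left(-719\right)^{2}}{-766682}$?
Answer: $- \frac{516961}{766682} \approx -0.67428$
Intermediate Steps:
$\frac{\left(-719\right)^{2}}{-766682} = 516961 \left(- \frac{1}{766682}\right) = - \frac{516961}{766682}$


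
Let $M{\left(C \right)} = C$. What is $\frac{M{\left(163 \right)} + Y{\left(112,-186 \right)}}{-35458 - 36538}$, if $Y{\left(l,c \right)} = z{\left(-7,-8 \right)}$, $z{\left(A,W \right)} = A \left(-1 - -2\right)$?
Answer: $- \frac{39}{17999} \approx -0.0021668$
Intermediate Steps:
$z{\left(A,W \right)} = A$ ($z{\left(A,W \right)} = A \left(-1 + 2\right) = A 1 = A$)
$Y{\left(l,c \right)} = -7$
$\frac{M{\left(163 \right)} + Y{\left(112,-186 \right)}}{-35458 - 36538} = \frac{163 - 7}{-35458 - 36538} = \frac{156}{-71996} = 156 \left(- \frac{1}{71996}\right) = - \frac{39}{17999}$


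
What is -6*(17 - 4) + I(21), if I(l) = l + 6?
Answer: -51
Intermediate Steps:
I(l) = 6 + l
-6*(17 - 4) + I(21) = -6*(17 - 4) + (6 + 21) = -6*13 + 27 = -78 + 27 = -51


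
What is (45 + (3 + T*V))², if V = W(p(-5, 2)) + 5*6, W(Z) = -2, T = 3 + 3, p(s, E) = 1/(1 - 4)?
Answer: 46656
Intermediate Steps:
p(s, E) = -⅓ (p(s, E) = 1/(-3) = -⅓)
T = 6
V = 28 (V = -2 + 5*6 = -2 + 30 = 28)
(45 + (3 + T*V))² = (45 + (3 + 6*28))² = (45 + (3 + 168))² = (45 + 171)² = 216² = 46656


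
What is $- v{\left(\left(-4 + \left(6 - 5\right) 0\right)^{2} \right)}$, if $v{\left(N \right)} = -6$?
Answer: $6$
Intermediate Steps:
$- v{\left(\left(-4 + \left(6 - 5\right) 0\right)^{2} \right)} = \left(-1\right) \left(-6\right) = 6$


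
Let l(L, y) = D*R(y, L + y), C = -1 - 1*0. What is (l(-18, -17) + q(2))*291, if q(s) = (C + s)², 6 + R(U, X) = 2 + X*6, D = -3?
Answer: 187113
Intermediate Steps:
C = -1 (C = -1 + 0 = -1)
R(U, X) = -4 + 6*X (R(U, X) = -6 + (2 + X*6) = -6 + (2 + 6*X) = -4 + 6*X)
q(s) = (-1 + s)²
l(L, y) = 12 - 18*L - 18*y (l(L, y) = -3*(-4 + 6*(L + y)) = -3*(-4 + (6*L + 6*y)) = -3*(-4 + 6*L + 6*y) = 12 - 18*L - 18*y)
(l(-18, -17) + q(2))*291 = ((12 - 18*(-18) - 18*(-17)) + (-1 + 2)²)*291 = ((12 + 324 + 306) + 1²)*291 = (642 + 1)*291 = 643*291 = 187113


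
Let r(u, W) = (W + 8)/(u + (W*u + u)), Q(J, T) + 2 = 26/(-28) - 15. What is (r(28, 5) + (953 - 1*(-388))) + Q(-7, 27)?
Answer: 259335/196 ≈ 1323.1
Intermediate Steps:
Q(J, T) = -251/14 (Q(J, T) = -2 + (26/(-28) - 15) = -2 + (26*(-1/28) - 15) = -2 + (-13/14 - 15) = -2 - 223/14 = -251/14)
r(u, W) = (8 + W)/(2*u + W*u) (r(u, W) = (8 + W)/(u + (u + W*u)) = (8 + W)/(2*u + W*u))
(r(28, 5) + (953 - 1*(-388))) + Q(-7, 27) = ((8 + 5)/(28*(2 + 5)) + (953 - 1*(-388))) - 251/14 = ((1/28)*13/7 + (953 + 388)) - 251/14 = ((1/28)*(⅐)*13 + 1341) - 251/14 = (13/196 + 1341) - 251/14 = 262849/196 - 251/14 = 259335/196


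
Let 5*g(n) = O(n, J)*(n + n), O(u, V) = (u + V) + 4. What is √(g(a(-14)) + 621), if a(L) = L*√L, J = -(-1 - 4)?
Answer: √(-11915 - 1260*I*√14)/5 ≈ 4.2398 - 22.239*I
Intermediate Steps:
J = 5 (J = -1*(-5) = 5)
a(L) = L^(3/2)
O(u, V) = 4 + V + u (O(u, V) = (V + u) + 4 = 4 + V + u)
g(n) = 2*n*(9 + n)/5 (g(n) = ((4 + 5 + n)*(n + n))/5 = ((9 + n)*(2*n))/5 = (2*n*(9 + n))/5 = 2*n*(9 + n)/5)
√(g(a(-14)) + 621) = √(2*(-14)^(3/2)*(9 + (-14)^(3/2))/5 + 621) = √(2*(-14*I*√14)*(9 - 14*I*√14)/5 + 621) = √(-28*I*√14*(9 - 14*I*√14)/5 + 621) = √(621 - 28*I*√14*(9 - 14*I*√14)/5)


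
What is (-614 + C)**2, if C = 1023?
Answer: 167281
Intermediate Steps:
(-614 + C)**2 = (-614 + 1023)**2 = 409**2 = 167281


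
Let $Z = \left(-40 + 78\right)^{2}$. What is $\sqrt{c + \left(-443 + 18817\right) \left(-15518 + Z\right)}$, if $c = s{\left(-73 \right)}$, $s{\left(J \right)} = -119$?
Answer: $i \sqrt{258595795} \approx 16081.0 i$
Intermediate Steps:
$c = -119$
$Z = 1444$ ($Z = 38^{2} = 1444$)
$\sqrt{c + \left(-443 + 18817\right) \left(-15518 + Z\right)} = \sqrt{-119 + \left(-443 + 18817\right) \left(-15518 + 1444\right)} = \sqrt{-119 + 18374 \left(-14074\right)} = \sqrt{-119 - 258595676} = \sqrt{-258595795} = i \sqrt{258595795}$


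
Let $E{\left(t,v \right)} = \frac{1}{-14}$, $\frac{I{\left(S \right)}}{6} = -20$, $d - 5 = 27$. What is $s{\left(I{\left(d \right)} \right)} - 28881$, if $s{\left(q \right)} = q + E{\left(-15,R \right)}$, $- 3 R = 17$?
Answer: $- \frac{406015}{14} \approx -29001.0$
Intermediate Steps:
$d = 32$ ($d = 5 + 27 = 32$)
$I{\left(S \right)} = -120$ ($I{\left(S \right)} = 6 \left(-20\right) = -120$)
$R = - \frac{17}{3}$ ($R = \left(- \frac{1}{3}\right) 17 = - \frac{17}{3} \approx -5.6667$)
$E{\left(t,v \right)} = - \frac{1}{14}$
$s{\left(q \right)} = - \frac{1}{14} + q$ ($s{\left(q \right)} = q - \frac{1}{14} = - \frac{1}{14} + q$)
$s{\left(I{\left(d \right)} \right)} - 28881 = \left(- \frac{1}{14} - 120\right) - 28881 = - \frac{1681}{14} - 28881 = - \frac{406015}{14}$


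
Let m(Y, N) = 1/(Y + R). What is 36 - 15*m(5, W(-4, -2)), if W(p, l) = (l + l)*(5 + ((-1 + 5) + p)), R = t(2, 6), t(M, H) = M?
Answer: 237/7 ≈ 33.857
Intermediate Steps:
R = 2
W(p, l) = 2*l*(9 + p) (W(p, l) = (2*l)*(5 + (4 + p)) = (2*l)*(9 + p) = 2*l*(9 + p))
m(Y, N) = 1/(2 + Y) (m(Y, N) = 1/(Y + 2) = 1/(2 + Y))
36 - 15*m(5, W(-4, -2)) = 36 - 15/(2 + 5) = 36 - 15/7 = 237/7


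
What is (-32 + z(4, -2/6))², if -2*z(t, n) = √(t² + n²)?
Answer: (192 + √145)²/36 ≈ 1156.5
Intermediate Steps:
z(t, n) = -√(n² + t²)/2 (z(t, n) = -√(t² + n²)/2 = -√(n² + t²)/2)
(-32 + z(4, -2/6))² = (-32 - √((-2/6)² + 4²)/2)² = (-32 - √((-2*⅙)² + 16)/2)² = (-32 - √((-⅓)² + 16)/2)² = (-32 - √(⅑ + 16)/2)² = (-32 - √145/6)²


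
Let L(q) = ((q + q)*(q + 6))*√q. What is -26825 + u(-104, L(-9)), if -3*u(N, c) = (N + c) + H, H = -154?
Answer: -26739 - 54*I ≈ -26739.0 - 54.0*I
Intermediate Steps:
L(q) = 2*q^(3/2)*(6 + q) (L(q) = ((2*q)*(6 + q))*√q = (2*q*(6 + q))*√q = 2*q^(3/2)*(6 + q))
u(N, c) = 154/3 - N/3 - c/3 (u(N, c) = -((N + c) - 154)/3 = -(-154 + N + c)/3 = 154/3 - N/3 - c/3)
-26825 + u(-104, L(-9)) = -26825 + (154/3 - ⅓*(-104) - 2*(-9)^(3/2)*(6 - 9)/3) = -26825 + (154/3 + 104/3 - 2*(-27*I)*(-3)/3) = -26825 + (154/3 + 104/3 - 54*I) = -26825 + (86 - 54*I) = -26739 - 54*I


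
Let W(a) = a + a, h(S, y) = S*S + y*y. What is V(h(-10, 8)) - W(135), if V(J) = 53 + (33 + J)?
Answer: -20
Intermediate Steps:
h(S, y) = S**2 + y**2
W(a) = 2*a
V(J) = 86 + J
V(h(-10, 8)) - W(135) = (86 + ((-10)**2 + 8**2)) - 2*135 = (86 + (100 + 64)) - 1*270 = (86 + 164) - 270 = 250 - 270 = -20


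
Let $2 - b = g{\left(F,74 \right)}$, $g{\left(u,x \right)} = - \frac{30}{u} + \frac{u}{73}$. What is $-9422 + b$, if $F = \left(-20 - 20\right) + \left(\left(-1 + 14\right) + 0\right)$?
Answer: $- \frac{6189427}{657} \approx -9420.7$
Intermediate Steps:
$F = -27$ ($F = -40 + \left(13 + 0\right) = -40 + 13 = -27$)
$g{\left(u,x \right)} = - \frac{30}{u} + \frac{u}{73}$ ($g{\left(u,x \right)} = - \frac{30}{u} + u \frac{1}{73} = - \frac{30}{u} + \frac{u}{73}$)
$b = \frac{827}{657}$ ($b = 2 - \left(- \frac{30}{-27} + \frac{1}{73} \left(-27\right)\right) = 2 - \left(\left(-30\right) \left(- \frac{1}{27}\right) - \frac{27}{73}\right) = 2 - \left(\frac{10}{9} - \frac{27}{73}\right) = 2 - \frac{487}{657} = \frac{827}{657} \approx 1.2588$)
$-9422 + b = -9422 + \frac{827}{657} = - \frac{6189427}{657}$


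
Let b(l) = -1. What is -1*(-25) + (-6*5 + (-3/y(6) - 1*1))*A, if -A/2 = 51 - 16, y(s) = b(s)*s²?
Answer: 13135/6 ≈ 2189.2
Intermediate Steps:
y(s) = -s²
A = -70 (A = -2*(51 - 16) = -2*35 = -70)
-1*(-25) + (-6*5 + (-3/y(6) - 1*1))*A = -1*(-25) + (-6*5 + (-3/((-1*6²)) - 1*1))*(-70) = 25 + (-30 + (-3/((-1*36)) - 1))*(-70) = 25 + (-30 + (-3/(-36) - 1))*(-70) = 25 + (-30 + (-3*(-1/36) - 1))*(-70) = 25 + (-30 + (1/12 - 1))*(-70) = 25 + (-30 - 11/12)*(-70) = 25 - 371/12*(-70) = 25 + 12985/6 = 13135/6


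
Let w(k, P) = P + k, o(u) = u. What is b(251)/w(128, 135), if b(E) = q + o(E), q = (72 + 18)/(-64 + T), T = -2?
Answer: 2746/2893 ≈ 0.94919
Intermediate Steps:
q = -15/11 (q = (72 + 18)/(-64 - 2) = 90/(-66) = 90*(-1/66) = -15/11 ≈ -1.3636)
b(E) = -15/11 + E
b(251)/w(128, 135) = (-15/11 + 251)/(135 + 128) = (2746/11)/263 = (2746/11)*(1/263) = 2746/2893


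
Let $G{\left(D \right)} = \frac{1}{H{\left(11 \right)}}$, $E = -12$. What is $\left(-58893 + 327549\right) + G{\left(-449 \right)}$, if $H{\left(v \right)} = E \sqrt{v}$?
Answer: $268656 - \frac{\sqrt{11}}{132} \approx 2.6866 \cdot 10^{5}$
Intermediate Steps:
$H{\left(v \right)} = - 12 \sqrt{v}$
$G{\left(D \right)} = - \frac{\sqrt{11}}{132}$ ($G{\left(D \right)} = \frac{1}{\left(-12\right) \sqrt{11}} = - \frac{\sqrt{11}}{132}$)
$\left(-58893 + 327549\right) + G{\left(-449 \right)} = \left(-58893 + 327549\right) - \frac{\sqrt{11}}{132} = 268656 - \frac{\sqrt{11}}{132}$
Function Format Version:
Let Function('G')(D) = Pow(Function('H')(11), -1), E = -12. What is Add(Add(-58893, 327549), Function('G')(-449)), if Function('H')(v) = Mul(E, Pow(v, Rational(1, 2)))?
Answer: Add(268656, Mul(Rational(-1, 132), Pow(11, Rational(1, 2)))) ≈ 2.6866e+5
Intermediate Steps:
Function('H')(v) = Mul(-12, Pow(v, Rational(1, 2)))
Function('G')(D) = Mul(Rational(-1, 132), Pow(11, Rational(1, 2))) (Function('G')(D) = Pow(Mul(-12, Pow(11, Rational(1, 2))), -1) = Mul(Rational(-1, 132), Pow(11, Rational(1, 2))))
Add(Add(-58893, 327549), Function('G')(-449)) = Add(Add(-58893, 327549), Mul(Rational(-1, 132), Pow(11, Rational(1, 2)))) = Add(268656, Mul(Rational(-1, 132), Pow(11, Rational(1, 2))))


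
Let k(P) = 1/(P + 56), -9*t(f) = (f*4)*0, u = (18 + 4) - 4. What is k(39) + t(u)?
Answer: 1/95 ≈ 0.010526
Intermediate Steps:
u = 18 (u = 22 - 4 = 18)
t(f) = 0 (t(f) = -f*4*0/9 = -4*f*0/9 = -1/9*0 = 0)
k(P) = 1/(56 + P)
k(39) + t(u) = 1/(56 + 39) + 0 = 1/95 + 0 = 1/95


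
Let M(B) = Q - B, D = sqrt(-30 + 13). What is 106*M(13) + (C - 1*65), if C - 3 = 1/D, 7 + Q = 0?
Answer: -2182 - I*sqrt(17)/17 ≈ -2182.0 - 0.24254*I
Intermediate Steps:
Q = -7 (Q = -7 + 0 = -7)
D = I*sqrt(17) (D = sqrt(-17) = I*sqrt(17) ≈ 4.1231*I)
M(B) = -7 - B
C = 3 - I*sqrt(17)/17 (C = 3 + 1/(I*sqrt(17)) = 3 - I*sqrt(17)/17 ≈ 3.0 - 0.24254*I)
106*M(13) + (C - 1*65) = 106*(-7 - 1*13) + ((3 - I*sqrt(17)/17) - 1*65) = 106*(-7 - 13) + ((3 - I*sqrt(17)/17) - 65) = 106*(-20) + (-62 - I*sqrt(17)/17) = -2120 + (-62 - I*sqrt(17)/17) = -2182 - I*sqrt(17)/17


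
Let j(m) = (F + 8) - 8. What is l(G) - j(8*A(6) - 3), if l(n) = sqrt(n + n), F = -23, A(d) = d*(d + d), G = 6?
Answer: 23 + 2*sqrt(3) ≈ 26.464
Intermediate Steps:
A(d) = 2*d**2 (A(d) = d*(2*d) = 2*d**2)
j(m) = -23 (j(m) = (-23 + 8) - 8 = -15 - 8 = -23)
l(n) = sqrt(2)*sqrt(n) (l(n) = sqrt(2*n) = sqrt(2)*sqrt(n))
l(G) - j(8*A(6) - 3) = sqrt(2)*sqrt(6) - 1*(-23) = 2*sqrt(3) + 23 = 23 + 2*sqrt(3)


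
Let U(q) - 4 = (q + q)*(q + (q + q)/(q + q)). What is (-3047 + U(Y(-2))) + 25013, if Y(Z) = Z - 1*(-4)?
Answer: 21982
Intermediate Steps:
Y(Z) = 4 + Z (Y(Z) = Z + 4 = 4 + Z)
U(q) = 4 + 2*q*(1 + q) (U(q) = 4 + (q + q)*(q + (q + q)/(q + q)) = 4 + (2*q)*(q + (2*q)/((2*q))) = 4 + (2*q)*(q + (2*q)*(1/(2*q))) = 4 + (2*q)*(q + 1) = 4 + (2*q)*(1 + q) = 4 + 2*q*(1 + q))
(-3047 + U(Y(-2))) + 25013 = (-3047 + (4 + 2*(4 - 2) + 2*(4 - 2)²)) + 25013 = (-3047 + (4 + 2*2 + 2*2²)) + 25013 = (-3047 + (4 + 4 + 2*4)) + 25013 = (-3047 + (4 + 4 + 8)) + 25013 = (-3047 + 16) + 25013 = -3031 + 25013 = 21982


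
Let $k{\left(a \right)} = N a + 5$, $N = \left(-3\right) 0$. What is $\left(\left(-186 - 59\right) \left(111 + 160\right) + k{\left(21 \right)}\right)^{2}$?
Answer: $4407632100$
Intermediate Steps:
$N = 0$
$k{\left(a \right)} = 5$ ($k{\left(a \right)} = 0 a + 5 = 0 + 5 = 5$)
$\left(\left(-186 - 59\right) \left(111 + 160\right) + k{\left(21 \right)}\right)^{2} = \left(\left(-186 - 59\right) \left(111 + 160\right) + 5\right)^{2} = \left(\left(-245\right) 271 + 5\right)^{2} = \left(-66395 + 5\right)^{2} = \left(-66390\right)^{2} = 4407632100$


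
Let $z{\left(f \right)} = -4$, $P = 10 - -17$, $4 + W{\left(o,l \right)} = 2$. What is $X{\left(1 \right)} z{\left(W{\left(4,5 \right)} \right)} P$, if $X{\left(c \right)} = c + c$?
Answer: $-216$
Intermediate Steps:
$W{\left(o,l \right)} = -2$ ($W{\left(o,l \right)} = -4 + 2 = -2$)
$X{\left(c \right)} = 2 c$
$P = 27$ ($P = 10 + 17 = 27$)
$X{\left(1 \right)} z{\left(W{\left(4,5 \right)} \right)} P = 2 \cdot 1 \left(-4\right) 27 = 2 \left(-4\right) 27 = \left(-8\right) 27 = -216$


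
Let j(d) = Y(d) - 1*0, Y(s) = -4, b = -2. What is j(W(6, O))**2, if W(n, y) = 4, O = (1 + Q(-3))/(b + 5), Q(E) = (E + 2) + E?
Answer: 16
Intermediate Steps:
Q(E) = 2 + 2*E (Q(E) = (2 + E) + E = 2 + 2*E)
O = -1 (O = (1 + (2 + 2*(-3)))/(-2 + 5) = (1 + (2 - 6))/3 = (1 - 4)*(1/3) = -3*1/3 = -1)
j(d) = -4 (j(d) = -4 - 1*0 = -4 + 0 = -4)
j(W(6, O))**2 = (-4)**2 = 16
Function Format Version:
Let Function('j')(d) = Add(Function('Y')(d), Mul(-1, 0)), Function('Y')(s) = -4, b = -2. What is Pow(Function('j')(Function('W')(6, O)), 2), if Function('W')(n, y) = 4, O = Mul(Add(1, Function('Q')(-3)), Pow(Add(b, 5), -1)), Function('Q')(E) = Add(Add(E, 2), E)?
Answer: 16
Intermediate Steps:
Function('Q')(E) = Add(2, Mul(2, E)) (Function('Q')(E) = Add(Add(2, E), E) = Add(2, Mul(2, E)))
O = -1 (O = Mul(Add(1, Add(2, Mul(2, -3))), Pow(Add(-2, 5), -1)) = Mul(Add(1, Add(2, -6)), Pow(3, -1)) = Mul(Add(1, -4), Rational(1, 3)) = Mul(-3, Rational(1, 3)) = -1)
Function('j')(d) = -4 (Function('j')(d) = Add(-4, Mul(-1, 0)) = Add(-4, 0) = -4)
Pow(Function('j')(Function('W')(6, O)), 2) = Pow(-4, 2) = 16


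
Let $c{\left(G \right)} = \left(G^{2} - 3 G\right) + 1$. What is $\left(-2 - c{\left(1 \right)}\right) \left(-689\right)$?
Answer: $689$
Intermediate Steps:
$c{\left(G \right)} = 1 + G^{2} - 3 G$
$\left(-2 - c{\left(1 \right)}\right) \left(-689\right) = \left(-2 - \left(1 + 1^{2} - 3\right)\right) \left(-689\right) = \left(-2 - \left(1 + 1 - 3\right)\right) \left(-689\right) = \left(-2 - -1\right) \left(-689\right) = \left(-2 + 1\right) \left(-689\right) = \left(-1\right) \left(-689\right) = 689$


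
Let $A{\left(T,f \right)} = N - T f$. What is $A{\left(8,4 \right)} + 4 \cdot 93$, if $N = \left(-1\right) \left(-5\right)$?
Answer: $345$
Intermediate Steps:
$N = 5$
$A{\left(T,f \right)} = 5 - T f$
$A{\left(8,4 \right)} + 4 \cdot 93 = \left(5 - 8 \cdot 4\right) + 4 \cdot 93 = \left(5 - 32\right) + 372 = -27 + 372 = 345$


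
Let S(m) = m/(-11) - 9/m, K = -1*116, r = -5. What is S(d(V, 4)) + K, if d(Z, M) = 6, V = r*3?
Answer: -2597/22 ≈ -118.05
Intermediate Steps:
V = -15 (V = -5*3 = -15)
K = -116
S(m) = -9/m - m/11 (S(m) = m*(-1/11) - 9/m = -m/11 - 9/m = -9/m - m/11)
S(d(V, 4)) + K = (-9/6 - 1/11*6) - 116 = (-9*⅙ - 6/11) - 116 = (-3/2 - 6/11) - 116 = -45/22 - 116 = -2597/22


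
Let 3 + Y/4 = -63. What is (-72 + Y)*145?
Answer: -48720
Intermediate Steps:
Y = -264 (Y = -12 + 4*(-63) = -12 - 252 = -264)
(-72 + Y)*145 = (-72 - 264)*145 = -336*145 = -48720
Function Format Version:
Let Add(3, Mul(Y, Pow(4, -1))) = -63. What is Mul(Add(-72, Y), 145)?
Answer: -48720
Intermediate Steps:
Y = -264 (Y = Add(-12, Mul(4, -63)) = Add(-12, -252) = -264)
Mul(Add(-72, Y), 145) = Mul(Add(-72, -264), 145) = Mul(-336, 145) = -48720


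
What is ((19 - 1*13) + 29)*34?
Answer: 1190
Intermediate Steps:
((19 - 1*13) + 29)*34 = ((19 - 13) + 29)*34 = (6 + 29)*34 = 35*34 = 1190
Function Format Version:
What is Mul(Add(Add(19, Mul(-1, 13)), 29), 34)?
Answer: 1190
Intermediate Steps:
Mul(Add(Add(19, Mul(-1, 13)), 29), 34) = Mul(Add(Add(19, -13), 29), 34) = Mul(Add(6, 29), 34) = Mul(35, 34) = 1190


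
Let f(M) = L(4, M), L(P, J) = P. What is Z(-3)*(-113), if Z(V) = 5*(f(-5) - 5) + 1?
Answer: 452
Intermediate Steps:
f(M) = 4
Z(V) = -4 (Z(V) = 5*(4 - 5) + 1 = 5*(-1) + 1 = -5 + 1 = -4)
Z(-3)*(-113) = -4*(-113) = 452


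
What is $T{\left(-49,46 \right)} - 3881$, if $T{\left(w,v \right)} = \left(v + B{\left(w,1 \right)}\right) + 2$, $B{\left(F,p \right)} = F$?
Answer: $-3882$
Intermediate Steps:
$T{\left(w,v \right)} = 2 + v + w$ ($T{\left(w,v \right)} = \left(v + w\right) + 2 = 2 + v + w$)
$T{\left(-49,46 \right)} - 3881 = \left(2 + 46 - 49\right) - 3881 = -1 - 3881 = -3882$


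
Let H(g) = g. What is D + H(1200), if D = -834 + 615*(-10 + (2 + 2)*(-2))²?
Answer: 199626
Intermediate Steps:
D = 198426 (D = -834 + 615*(-10 + 4*(-2))² = -834 + 615*(-10 - 8)² = -834 + 615*(-18)² = -834 + 615*324 = -834 + 199260 = 198426)
D + H(1200) = 198426 + 1200 = 199626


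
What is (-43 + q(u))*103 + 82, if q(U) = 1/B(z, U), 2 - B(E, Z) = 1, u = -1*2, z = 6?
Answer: -4244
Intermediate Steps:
u = -2
B(E, Z) = 1 (B(E, Z) = 2 - 1*1 = 2 - 1 = 1)
q(U) = 1 (q(U) = 1/1 = 1)
(-43 + q(u))*103 + 82 = (-43 + 1)*103 + 82 = -42*103 + 82 = -4326 + 82 = -4244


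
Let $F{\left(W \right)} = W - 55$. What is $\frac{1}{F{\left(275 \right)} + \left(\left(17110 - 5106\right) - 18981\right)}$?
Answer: $- \frac{1}{6757} \approx -0.00014799$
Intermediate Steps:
$F{\left(W \right)} = -55 + W$ ($F{\left(W \right)} = W - 55 = -55 + W$)
$\frac{1}{F{\left(275 \right)} + \left(\left(17110 - 5106\right) - 18981\right)} = \frac{1}{\left(-55 + 275\right) + \left(\left(17110 - 5106\right) - 18981\right)} = \frac{1}{220 + \left(12004 - 18981\right)} = \frac{1}{220 - 6977} = \frac{1}{-6757} = - \frac{1}{6757}$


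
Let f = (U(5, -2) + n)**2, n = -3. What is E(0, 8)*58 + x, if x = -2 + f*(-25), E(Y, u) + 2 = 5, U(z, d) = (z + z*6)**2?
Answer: -37331928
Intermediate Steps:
U(z, d) = 49*z**2 (U(z, d) = (z + 6*z)**2 = (7*z)**2 = 49*z**2)
E(Y, u) = 3 (E(Y, u) = -2 + 5 = 3)
f = 1493284 (f = (49*5**2 - 3)**2 = (49*25 - 3)**2 = (1225 - 3)**2 = 1222**2 = 1493284)
x = -37332102 (x = -2 + 1493284*(-25) = -2 - 37332100 = -37332102)
E(0, 8)*58 + x = 3*58 - 37332102 = 174 - 37332102 = -37331928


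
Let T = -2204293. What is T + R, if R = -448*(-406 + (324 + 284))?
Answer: -2294789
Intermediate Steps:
R = -90496 (R = -448*(-406 + 608) = -448*202 = -90496)
T + R = -2204293 - 90496 = -2294789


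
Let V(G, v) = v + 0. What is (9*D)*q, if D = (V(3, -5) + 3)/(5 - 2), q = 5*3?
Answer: -90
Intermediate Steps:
V(G, v) = v
q = 15
D = -2/3 (D = (-5 + 3)/(5 - 2) = -2/3 ≈ -0.66667)
(9*D)*q = (9*(-2/3))*15 = -6*15 = -90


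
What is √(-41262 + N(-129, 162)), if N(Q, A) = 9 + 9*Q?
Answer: I*√42414 ≈ 205.95*I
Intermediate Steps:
√(-41262 + N(-129, 162)) = √(-41262 + (9 + 9*(-129))) = √(-41262 + (9 - 1161)) = √(-41262 - 1152) = √(-42414) = I*√42414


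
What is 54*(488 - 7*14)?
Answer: 21060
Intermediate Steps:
54*(488 - 7*14) = 54*(488 - 98) = 54*390 = 21060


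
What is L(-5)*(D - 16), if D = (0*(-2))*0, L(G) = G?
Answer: 80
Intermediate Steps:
D = 0 (D = 0*0 = 0)
L(-5)*(D - 16) = -5*(0 - 16) = -5*(-16) = 80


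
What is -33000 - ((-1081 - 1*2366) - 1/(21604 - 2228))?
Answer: -572618927/19376 ≈ -29553.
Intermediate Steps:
-33000 - ((-1081 - 1*2366) - 1/(21604 - 2228)) = -33000 - ((-1081 - 2366) - 1/19376) = -33000 - (-3447 - 1*1/19376) = -33000 - (-3447 - 1/19376) = -33000 - 1*(-66789073/19376) = -33000 + 66789073/19376 = -572618927/19376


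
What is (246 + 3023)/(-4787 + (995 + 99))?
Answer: -3269/3693 ≈ -0.88519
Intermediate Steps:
(246 + 3023)/(-4787 + (995 + 99)) = 3269/(-4787 + 1094) = 3269/(-3693) = 3269*(-1/3693) = -3269/3693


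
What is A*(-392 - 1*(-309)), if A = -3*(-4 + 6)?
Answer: 498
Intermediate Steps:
A = -6 (A = -3*2 = -6)
A*(-392 - 1*(-309)) = -6*(-392 - 1*(-309)) = -6*(-392 + 309) = -6*(-83) = 498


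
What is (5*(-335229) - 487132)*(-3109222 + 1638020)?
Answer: 3182617448954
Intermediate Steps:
(5*(-335229) - 487132)*(-3109222 + 1638020) = (-1676145 - 487132)*(-1471202) = -2163277*(-1471202) = 3182617448954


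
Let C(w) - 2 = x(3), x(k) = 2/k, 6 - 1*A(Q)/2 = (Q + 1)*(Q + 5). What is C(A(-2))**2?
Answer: 64/9 ≈ 7.1111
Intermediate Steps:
A(Q) = 12 - 2*(1 + Q)*(5 + Q) (A(Q) = 12 - 2*(Q + 1)*(Q + 5) = 12 - 2*(1 + Q)*(5 + Q))
C(w) = 8/3 (C(w) = 2 + 2/3 = 8/3)
C(A(-2))**2 = (8/3)**2 = 64/9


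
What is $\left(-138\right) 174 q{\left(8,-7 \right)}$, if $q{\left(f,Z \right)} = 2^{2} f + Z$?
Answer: $-600300$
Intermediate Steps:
$q{\left(f,Z \right)} = Z + 4 f$ ($q{\left(f,Z \right)} = 4 f + Z = Z + 4 f$)
$\left(-138\right) 174 q{\left(8,-7 \right)} = \left(-138\right) 174 \left(-7 + 4 \cdot 8\right) = - 24012 \left(-7 + 32\right) = \left(-24012\right) 25 = -600300$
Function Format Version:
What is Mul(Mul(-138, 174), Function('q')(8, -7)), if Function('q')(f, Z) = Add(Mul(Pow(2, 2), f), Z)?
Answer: -600300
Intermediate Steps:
Function('q')(f, Z) = Add(Z, Mul(4, f)) (Function('q')(f, Z) = Add(Mul(4, f), Z) = Add(Z, Mul(4, f)))
Mul(Mul(-138, 174), Function('q')(8, -7)) = Mul(Mul(-138, 174), Add(-7, Mul(4, 8))) = Mul(-24012, Add(-7, 32)) = Mul(-24012, 25) = -600300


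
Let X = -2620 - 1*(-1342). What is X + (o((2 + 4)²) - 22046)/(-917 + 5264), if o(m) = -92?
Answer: -5577604/4347 ≈ -1283.1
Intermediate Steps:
X = -1278 (X = -2620 + 1342 = -1278)
X + (o((2 + 4)²) - 22046)/(-917 + 5264) = -1278 + (-92 - 22046)/(-917 + 5264) = -1278 - 22138/4347 = -5577604/4347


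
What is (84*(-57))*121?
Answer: -579348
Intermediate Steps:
(84*(-57))*121 = -4788*121 = -579348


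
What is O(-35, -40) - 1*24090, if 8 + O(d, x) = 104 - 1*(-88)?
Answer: -23906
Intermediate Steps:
O(d, x) = 184 (O(d, x) = -8 + (104 - 1*(-88)) = -8 + (104 + 88) = -8 + 192 = 184)
O(-35, -40) - 1*24090 = 184 - 1*24090 = 184 - 24090 = -23906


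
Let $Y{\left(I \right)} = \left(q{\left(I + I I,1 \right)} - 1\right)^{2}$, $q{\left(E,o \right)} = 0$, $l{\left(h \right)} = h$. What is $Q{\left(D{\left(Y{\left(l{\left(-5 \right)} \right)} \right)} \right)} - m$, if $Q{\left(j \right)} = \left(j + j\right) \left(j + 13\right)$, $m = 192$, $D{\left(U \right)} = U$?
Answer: $-164$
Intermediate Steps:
$Y{\left(I \right)} = 1$ ($Y{\left(I \right)} = \left(0 - 1\right)^{2} = \left(-1\right)^{2} = 1$)
$Q{\left(j \right)} = 2 j \left(13 + j\right)$
$Q{\left(D{\left(Y{\left(l{\left(-5 \right)} \right)} \right)} \right)} - m = 2 \cdot 1 \left(13 + 1\right) - 192 = 2 \cdot 1 \cdot 14 - 192 = 28 - 192 = -164$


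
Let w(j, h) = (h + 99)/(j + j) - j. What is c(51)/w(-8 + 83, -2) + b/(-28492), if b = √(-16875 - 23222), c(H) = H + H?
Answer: -15300/11153 - I*√40097/28492 ≈ -1.3718 - 0.007028*I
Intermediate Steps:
c(H) = 2*H
b = I*√40097 (b = √(-40097) = I*√40097 ≈ 200.24*I)
w(j, h) = -j + (99 + h)/(2*j) (w(j, h) = (99 + h)/((2*j)) - j = (99 + h)*(1/(2*j)) - j = (99 + h)/(2*j) - j = -j + (99 + h)/(2*j))
c(51)/w(-8 + 83, -2) + b/(-28492) = (2*51)/(((99 - 2 - 2*(-8 + 83)²)/(2*(-8 + 83)))) + (I*√40097)/(-28492) = 102/(((½)*(99 - 2 - 2*75²)/75)) + (I*√40097)*(-1/28492) = 102/(((½)*(1/75)*(99 - 2 - 2*5625))) - I*√40097/28492 = 102/(((½)*(1/75)*(99 - 2 - 11250))) - I*√40097/28492 = 102/(((½)*(1/75)*(-11153))) - I*√40097/28492 = 102/(-11153/150) - I*√40097/28492 = 102*(-150/11153) - I*√40097/28492 = -15300/11153 - I*√40097/28492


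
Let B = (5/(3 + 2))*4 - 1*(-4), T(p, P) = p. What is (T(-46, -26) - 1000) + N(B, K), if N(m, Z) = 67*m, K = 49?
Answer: -510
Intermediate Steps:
B = 8 (B = (5/5)*4 + 4 = ((⅕)*5)*4 + 4 = 1*4 + 4 = 4 + 4 = 8)
(T(-46, -26) - 1000) + N(B, K) = (-46 - 1000) + 67*8 = -1046 + 536 = -510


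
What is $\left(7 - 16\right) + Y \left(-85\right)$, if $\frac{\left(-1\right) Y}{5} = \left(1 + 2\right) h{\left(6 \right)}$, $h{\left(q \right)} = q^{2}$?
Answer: $45891$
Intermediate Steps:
$Y = -540$ ($Y = - 5 \left(1 + 2\right) 6^{2} = - 5 \cdot 3 \cdot 36 = \left(-5\right) 108 = -540$)
$\left(7 - 16\right) + Y \left(-85\right) = \left(7 - 16\right) - -45900 = -9 + 45900 = 45891$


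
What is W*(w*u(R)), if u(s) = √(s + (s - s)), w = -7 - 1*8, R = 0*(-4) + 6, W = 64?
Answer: -960*√6 ≈ -2351.5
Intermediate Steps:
R = 6 (R = 0 + 6 = 6)
w = -15 (w = -7 - 8 = -15)
u(s) = √s (u(s) = √(s + 0) = √s)
W*(w*u(R)) = 64*(-15*√6) = -960*√6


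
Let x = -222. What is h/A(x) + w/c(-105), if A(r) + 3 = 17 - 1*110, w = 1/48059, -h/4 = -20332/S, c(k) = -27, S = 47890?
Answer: -2198650853/124283457540 ≈ -0.017691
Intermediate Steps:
h = 40664/23945 (h = -(-81328)/47890 = -4*(-10166/23945) = 40664/23945 ≈ 1.6982)
w = 1/48059 ≈ 2.0808e-5
A(r) = -96 (A(r) = -3 + (17 - 1*110) = -3 + (17 - 110) = -3 - 93 = -96)
h/A(x) + w/c(-105) = (40664/23945)/(-96) + (1/48059)/(-27) = (40664/23945)*(-1/96) + (1/48059)*(-1/27) = -5083/287340 - 1/1297593 = -2198650853/124283457540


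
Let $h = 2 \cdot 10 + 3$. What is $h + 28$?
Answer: $51$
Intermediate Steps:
$h = 23$ ($h = 20 + 3 = 23$)
$h + 28 = 23 + 28 = 51$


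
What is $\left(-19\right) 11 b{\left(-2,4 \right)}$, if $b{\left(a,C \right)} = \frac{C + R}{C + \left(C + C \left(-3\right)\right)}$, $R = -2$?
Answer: $\frac{209}{2} \approx 104.5$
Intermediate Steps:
$b{\left(a,C \right)} = - \frac{-2 + C}{C}$ ($b{\left(a,C \right)} = \frac{C - 2}{C + \left(C + C \left(-3\right)\right)} = \frac{-2 + C}{C + \left(C - 3 C\right)} = \frac{-2 + C}{C - 2 C} = \frac{-2 + C}{\left(-1\right) C} = \left(-2 + C\right) \left(- \frac{1}{C}\right) = - \frac{-2 + C}{C}$)
$\left(-19\right) 11 b{\left(-2,4 \right)} = \left(-19\right) 11 \frac{2 - 4}{4} = - 209 \frac{2 - 4}{4} = - 209 \cdot \frac{1}{4} \left(-2\right) = \left(-209\right) \left(- \frac{1}{2}\right) = \frac{209}{2}$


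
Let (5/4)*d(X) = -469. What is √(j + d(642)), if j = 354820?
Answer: 8*√138455/5 ≈ 595.35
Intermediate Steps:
d(X) = -1876/5 (d(X) = (⅘)*(-469) = -1876/5)
√(j + d(642)) = √(354820 - 1876/5) = √(1772224/5) = 8*√138455/5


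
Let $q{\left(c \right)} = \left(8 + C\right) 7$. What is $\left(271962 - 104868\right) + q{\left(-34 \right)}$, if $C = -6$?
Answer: $167108$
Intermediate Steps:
$q{\left(c \right)} = 14$ ($q{\left(c \right)} = \left(8 - 6\right) 7 = 2 \cdot 7 = 14$)
$\left(271962 - 104868\right) + q{\left(-34 \right)} = \left(271962 - 104868\right) + 14 = 167094 + 14 = 167108$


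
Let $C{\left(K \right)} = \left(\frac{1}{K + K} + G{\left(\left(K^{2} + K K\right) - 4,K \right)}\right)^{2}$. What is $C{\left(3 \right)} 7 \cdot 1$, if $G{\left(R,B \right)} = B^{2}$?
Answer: $\frac{21175}{36} \approx 588.19$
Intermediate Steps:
$C{\left(K \right)} = \left(K^{2} + \frac{1}{2 K}\right)^{2}$ ($C{\left(K \right)} = \left(\frac{1}{K + K} + K^{2}\right)^{2} = \left(\frac{1}{2 K} + K^{2}\right)^{2} = \left(K^{2} + \frac{1}{2 K}\right)^{2}$)
$C{\left(3 \right)} 7 \cdot 1 = \frac{\left(1 + 2 \cdot 3^{3}\right)^{2}}{4 \cdot 9} \cdot 7 \cdot 1 = \frac{1}{4} \cdot \frac{1}{9} \left(1 + 2 \cdot 27\right)^{2} \cdot 7 \cdot 1 = \frac{1}{4} \cdot \frac{1}{9} \left(1 + 54\right)^{2} \cdot 7 \cdot 1 = \frac{1}{4} \cdot \frac{1}{9} \cdot 55^{2} \cdot 7 \cdot 1 = \frac{1}{4} \cdot \frac{1}{9} \cdot 3025 \cdot 7 \cdot 1 = \frac{3025}{36} \cdot 7 \cdot 1 = \frac{21175}{36} \cdot 1 = \frac{21175}{36}$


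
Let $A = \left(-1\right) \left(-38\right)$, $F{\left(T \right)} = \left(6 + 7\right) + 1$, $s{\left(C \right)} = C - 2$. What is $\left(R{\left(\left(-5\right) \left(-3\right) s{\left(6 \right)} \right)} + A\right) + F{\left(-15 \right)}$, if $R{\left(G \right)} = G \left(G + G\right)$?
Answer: $7252$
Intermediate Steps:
$s{\left(C \right)} = -2 + C$
$F{\left(T \right)} = 14$ ($F{\left(T \right)} = 13 + 1 = 14$)
$R{\left(G \right)} = 2 G^{2}$ ($R{\left(G \right)} = G 2 G = 2 G^{2}$)
$A = 38$
$\left(R{\left(\left(-5\right) \left(-3\right) s{\left(6 \right)} \right)} + A\right) + F{\left(-15 \right)} = \left(2 \left(\left(-5\right) \left(-3\right) \left(-2 + 6\right)\right)^{2} + 38\right) + 14 = \left(2 \left(15 \cdot 4\right)^{2} + 38\right) + 14 = \left(2 \cdot 60^{2} + 38\right) + 14 = \left(2 \cdot 3600 + 38\right) + 14 = \left(7200 + 38\right) + 14 = 7238 + 14 = 7252$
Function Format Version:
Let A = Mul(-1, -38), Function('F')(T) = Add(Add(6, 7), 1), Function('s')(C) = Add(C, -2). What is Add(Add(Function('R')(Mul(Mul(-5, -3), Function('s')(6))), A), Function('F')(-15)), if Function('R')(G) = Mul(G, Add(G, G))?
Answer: 7252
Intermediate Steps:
Function('s')(C) = Add(-2, C)
Function('F')(T) = 14 (Function('F')(T) = Add(13, 1) = 14)
Function('R')(G) = Mul(2, Pow(G, 2)) (Function('R')(G) = Mul(G, Mul(2, G)) = Mul(2, Pow(G, 2)))
A = 38
Add(Add(Function('R')(Mul(Mul(-5, -3), Function('s')(6))), A), Function('F')(-15)) = Add(Add(Mul(2, Pow(Mul(Mul(-5, -3), Add(-2, 6)), 2)), 38), 14) = Add(Add(Mul(2, Pow(Mul(15, 4), 2)), 38), 14) = Add(Add(Mul(2, Pow(60, 2)), 38), 14) = Add(Add(Mul(2, 3600), 38), 14) = Add(Add(7200, 38), 14) = Add(7238, 14) = 7252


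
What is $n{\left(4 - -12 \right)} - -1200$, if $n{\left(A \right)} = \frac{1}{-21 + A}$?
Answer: $\frac{5999}{5} \approx 1199.8$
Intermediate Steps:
$n{\left(4 - -12 \right)} - -1200 = \frac{1}{-21 + \left(4 - -12\right)} - -1200 = \frac{1}{-21 + \left(4 + 12\right)} + 1200 = \frac{1}{-21 + 16} + 1200 = \frac{1}{-5} + 1200 = - \frac{1}{5} + 1200 = \frac{5999}{5}$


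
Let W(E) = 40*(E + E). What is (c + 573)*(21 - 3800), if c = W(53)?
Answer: -18188327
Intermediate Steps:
W(E) = 80*E (W(E) = 40*(2*E) = 80*E)
c = 4240 (c = 80*53 = 4240)
(c + 573)*(21 - 3800) = (4240 + 573)*(21 - 3800) = 4813*(-3779) = -18188327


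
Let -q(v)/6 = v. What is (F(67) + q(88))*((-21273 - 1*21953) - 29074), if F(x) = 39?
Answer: 35354700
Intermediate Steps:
q(v) = -6*v
(F(67) + q(88))*((-21273 - 1*21953) - 29074) = (39 - 6*88)*((-21273 - 1*21953) - 29074) = (39 - 528)*((-21273 - 21953) - 29074) = -489*(-43226 - 29074) = -489*(-72300) = 35354700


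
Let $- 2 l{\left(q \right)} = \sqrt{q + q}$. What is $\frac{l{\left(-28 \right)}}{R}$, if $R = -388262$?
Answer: $\frac{i \sqrt{14}}{388262} \approx 9.6369 \cdot 10^{-6} i$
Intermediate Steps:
$l{\left(q \right)} = - \frac{\sqrt{2} \sqrt{q}}{2}$ ($l{\left(q \right)} = - \frac{\sqrt{q + q}}{2} = - \frac{\sqrt{2 q}}{2} = - \frac{\sqrt{2} \sqrt{q}}{2}$)
$\frac{l{\left(-28 \right)}}{R} = \frac{\left(- \frac{1}{2}\right) \sqrt{2} \sqrt{-28}}{-388262} = - \frac{\sqrt{2} \cdot 2 i \sqrt{7}}{2} \left(- \frac{1}{388262}\right) = - i \sqrt{14} \left(- \frac{1}{388262}\right) = \frac{i \sqrt{14}}{388262}$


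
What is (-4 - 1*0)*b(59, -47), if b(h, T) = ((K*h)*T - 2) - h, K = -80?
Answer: -887116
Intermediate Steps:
b(h, T) = -2 - h - 80*T*h (b(h, T) = ((-80*h)*T - 2) - h = (-80*T*h - 2) - h = (-2 - 80*T*h) - h = -2 - h - 80*T*h)
(-4 - 1*0)*b(59, -47) = (-4 - 1*0)*(-2 - 1*59 - 80*(-47)*59) = (-4 + 0)*(-2 - 59 + 221840) = -4*221779 = -887116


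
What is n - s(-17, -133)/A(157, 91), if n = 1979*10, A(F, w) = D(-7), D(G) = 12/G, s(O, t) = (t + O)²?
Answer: 32915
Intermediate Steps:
s(O, t) = (O + t)²
A(F, w) = -12/7 (A(F, w) = 12/(-7) = 12*(-⅐) = -12/7)
n = 19790
n - s(-17, -133)/A(157, 91) = 19790 - (-17 - 133)²/(-12/7) = 19790 - (-150)²*(-7)/12 = 19790 - 22500*(-7)/12 = 19790 - 1*(-13125) = 19790 + 13125 = 32915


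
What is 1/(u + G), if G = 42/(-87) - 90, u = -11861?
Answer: -29/346593 ≈ -8.3672e-5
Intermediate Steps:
G = -2624/29 (G = -1/87*42 - 90 = -14/29 - 90 = -2624/29 ≈ -90.483)
1/(u + G) = 1/(-11861 - 2624/29) = 1/(-346593/29) = -29/346593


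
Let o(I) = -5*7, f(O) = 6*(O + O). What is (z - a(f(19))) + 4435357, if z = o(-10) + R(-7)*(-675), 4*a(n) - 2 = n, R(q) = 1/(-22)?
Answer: 48788247/11 ≈ 4.4353e+6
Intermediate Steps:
f(O) = 12*O (f(O) = 6*(2*O) = 12*O)
o(I) = -35
R(q) = -1/22
a(n) = ½ + n/4
z = -95/22 (z = -35 - 1/22*(-675) = -35 + 675/22 = -95/22 ≈ -4.3182)
(z - a(f(19))) + 4435357 = (-95/22 - (½ + (12*19)/4)) + 4435357 = (-95/22 - (½ + (¼)*228)) + 4435357 = (-95/22 - (½ + 57)) + 4435357 = (-95/22 - 1*115/2) + 4435357 = (-95/22 - 115/2) + 4435357 = -680/11 + 4435357 = 48788247/11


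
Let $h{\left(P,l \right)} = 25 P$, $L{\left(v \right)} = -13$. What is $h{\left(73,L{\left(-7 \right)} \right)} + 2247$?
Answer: $4072$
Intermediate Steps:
$h{\left(73,L{\left(-7 \right)} \right)} + 2247 = 25 \cdot 73 + 2247 = 1825 + 2247 = 4072$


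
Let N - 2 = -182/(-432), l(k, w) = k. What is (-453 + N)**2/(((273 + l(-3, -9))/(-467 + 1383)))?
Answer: 433824727625/629856 ≈ 6.8877e+5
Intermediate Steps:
N = 523/216 (N = 2 - 182/(-432) = 2 - 182*(-1/432) = 2 + 91/216 = 523/216 ≈ 2.4213)
(-453 + N)**2/(((273 + l(-3, -9))/(-467 + 1383))) = (-453 + 523/216)**2/(((273 - 3)/(-467 + 1383))) = (-97325/216)**2/((270/916)) = 9472155625/(46656*(((1/916)*270))) = 9472155625/(46656*(135/458)) = (9472155625/46656)*(458/135) = 433824727625/629856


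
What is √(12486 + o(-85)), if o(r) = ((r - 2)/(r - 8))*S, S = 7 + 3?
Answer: 2*√3002009/31 ≈ 111.78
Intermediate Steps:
S = 10
o(r) = 10*(-2 + r)/(-8 + r) (o(r) = ((r - 2)/(r - 8))*10 = ((-2 + r)/(-8 + r))*10 = 10*(-2 + r)/(-8 + r))
√(12486 + o(-85)) = √(12486 + 10*(-2 - 85)/(-8 - 85)) = √(12486 + 10*(-87)/(-93)) = √(12486 + 10*(-1/93)*(-87)) = √(12486 + 290/31) = √(387356/31) = 2*√3002009/31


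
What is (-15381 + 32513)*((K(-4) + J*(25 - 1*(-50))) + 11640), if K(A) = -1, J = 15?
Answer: 218672848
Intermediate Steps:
(-15381 + 32513)*((K(-4) + J*(25 - 1*(-50))) + 11640) = (-15381 + 32513)*((-1 + 15*(25 - 1*(-50))) + 11640) = 17132*((-1 + 15*(25 + 50)) + 11640) = 17132*((-1 + 15*75) + 11640) = 17132*((-1 + 1125) + 11640) = 17132*(1124 + 11640) = 17132*12764 = 218672848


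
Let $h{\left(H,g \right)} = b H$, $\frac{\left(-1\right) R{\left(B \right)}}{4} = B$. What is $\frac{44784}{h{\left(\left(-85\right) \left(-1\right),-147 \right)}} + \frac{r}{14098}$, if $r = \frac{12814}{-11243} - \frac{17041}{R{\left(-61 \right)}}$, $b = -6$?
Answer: $- \frac{288686233197039}{3287369102360} \approx -87.817$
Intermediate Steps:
$R{\left(B \right)} = - 4 B$
$h{\left(H,g \right)} = - 6 H$
$r = - \frac{194718579}{2743292}$ ($r = \frac{12814}{-11243} - \frac{17041}{\left(-4\right) \left(-61\right)} = 12814 \left(- \frac{1}{11243}\right) - \frac{17041}{244} = - \frac{12814}{11243} - \frac{17041}{244} = - \frac{194718579}{2743292} \approx -70.98$)
$\frac{44784}{h{\left(\left(-85\right) \left(-1\right),-147 \right)}} + \frac{r}{14098} = \frac{44784}{\left(-6\right) \left(\left(-85\right) \left(-1\right)\right)} - \frac{194718579}{2743292 \cdot 14098} = \frac{44784}{\left(-6\right) 85} - \frac{194718579}{38674930616} = \frac{44784}{-510} - \frac{194718579}{38674930616} = 44784 \left(- \frac{1}{510}\right) - \frac{194718579}{38674930616} = - \frac{7464}{85} - \frac{194718579}{38674930616} = - \frac{288686233197039}{3287369102360}$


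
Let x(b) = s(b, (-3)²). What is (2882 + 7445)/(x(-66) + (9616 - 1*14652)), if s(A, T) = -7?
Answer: -10327/5043 ≈ -2.0478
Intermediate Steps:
x(b) = -7
(2882 + 7445)/(x(-66) + (9616 - 1*14652)) = (2882 + 7445)/(-7 + (9616 - 1*14652)) = 10327/(-7 + (9616 - 14652)) = 10327/(-7 - 5036) = 10327/(-5043) = 10327*(-1/5043) = -10327/5043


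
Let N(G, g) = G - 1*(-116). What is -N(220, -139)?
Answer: -336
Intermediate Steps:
N(G, g) = 116 + G (N(G, g) = G + 116 = 116 + G)
-N(220, -139) = -(116 + 220) = -1*336 = -336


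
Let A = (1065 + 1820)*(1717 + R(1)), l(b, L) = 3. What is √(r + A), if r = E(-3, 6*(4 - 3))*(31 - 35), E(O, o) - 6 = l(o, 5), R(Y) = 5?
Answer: √4967934 ≈ 2228.9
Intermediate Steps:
E(O, o) = 9 (E(O, o) = 6 + 3 = 9)
A = 4967970 (A = (1065 + 1820)*(1717 + 5) = 2885*1722 = 4967970)
r = -36 (r = 9*(31 - 35) = 9*(-4) = -36)
√(r + A) = √(-36 + 4967970) = √4967934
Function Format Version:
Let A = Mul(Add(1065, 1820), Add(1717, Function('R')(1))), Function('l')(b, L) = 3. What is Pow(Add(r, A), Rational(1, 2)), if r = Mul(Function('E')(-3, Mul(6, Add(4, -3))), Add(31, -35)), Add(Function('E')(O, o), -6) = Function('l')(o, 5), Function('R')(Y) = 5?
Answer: Pow(4967934, Rational(1, 2)) ≈ 2228.9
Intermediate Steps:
Function('E')(O, o) = 9 (Function('E')(O, o) = Add(6, 3) = 9)
A = 4967970 (A = Mul(Add(1065, 1820), Add(1717, 5)) = Mul(2885, 1722) = 4967970)
r = -36 (r = Mul(9, Add(31, -35)) = Mul(9, -4) = -36)
Pow(Add(r, A), Rational(1, 2)) = Pow(Add(-36, 4967970), Rational(1, 2)) = Pow(4967934, Rational(1, 2))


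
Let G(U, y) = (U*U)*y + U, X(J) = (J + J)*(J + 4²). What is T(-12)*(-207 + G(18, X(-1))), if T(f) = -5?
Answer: 49545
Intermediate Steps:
X(J) = 2*J*(16 + J) (X(J) = (2*J)*(J + 16) = (2*J)*(16 + J) = 2*J*(16 + J))
G(U, y) = U + y*U² (G(U, y) = U²*y + U = y*U² + U = U + y*U²)
T(-12)*(-207 + G(18, X(-1))) = -5*(-207 + 18*(1 + 18*(2*(-1)*(16 - 1)))) = -5*(-207 + 18*(1 + 18*(2*(-1)*15))) = -5*(-207 + 18*(1 + 18*(-30))) = -5*(-207 + 18*(1 - 540)) = -5*(-207 + 18*(-539)) = -5*(-207 - 9702) = -5*(-9909) = 49545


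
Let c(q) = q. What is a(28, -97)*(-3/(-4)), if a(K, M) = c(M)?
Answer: -291/4 ≈ -72.750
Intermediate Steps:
a(K, M) = M
a(28, -97)*(-3/(-4)) = -(-291)/(-4) = -(-291)*(-1)/4 = -97*3/4 = -291/4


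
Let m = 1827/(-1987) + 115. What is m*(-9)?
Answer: -2040102/1987 ≈ -1026.7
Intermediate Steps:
m = 226678/1987 (m = 1827*(-1/1987) + 115 = -1827/1987 + 115 = 226678/1987 ≈ 114.08)
m*(-9) = (226678/1987)*(-9) = -2040102/1987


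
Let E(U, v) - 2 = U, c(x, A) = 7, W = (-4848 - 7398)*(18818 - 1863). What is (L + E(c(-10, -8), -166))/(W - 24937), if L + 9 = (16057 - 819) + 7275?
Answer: -22513/207655867 ≈ -0.00010841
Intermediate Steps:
W = -207630930 (W = -12246*16955 = -207630930)
E(U, v) = 2 + U
L = 22504 (L = -9 + ((16057 - 819) + 7275) = -9 + (15238 + 7275) = -9 + 22513 = 22504)
(L + E(c(-10, -8), -166))/(W - 24937) = (22504 + (2 + 7))/(-207630930 - 24937) = (22504 + 9)/(-207655867) = 22513*(-1/207655867) = -22513/207655867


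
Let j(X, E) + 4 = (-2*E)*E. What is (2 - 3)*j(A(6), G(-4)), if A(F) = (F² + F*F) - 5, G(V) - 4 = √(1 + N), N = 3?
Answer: 76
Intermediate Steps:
G(V) = 6 (G(V) = 4 + √(1 + 3) = 4 + √4 = 4 + 2 = 6)
A(F) = -5 + 2*F² (A(F) = (F² + F²) - 5 = 2*F² - 5 = -5 + 2*F²)
j(X, E) = -4 - 2*E² (j(X, E) = -4 + (-2*E)*E = -4 - 2*E²)
(2 - 3)*j(A(6), G(-4)) = (2 - 3)*(-4 - 2*6²) = -(-4 - 2*36) = -(-4 - 72) = -1*(-76) = 76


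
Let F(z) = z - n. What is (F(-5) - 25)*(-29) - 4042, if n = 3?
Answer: -3085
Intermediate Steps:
F(z) = -3 + z (F(z) = z - 1*3 = z - 3 = -3 + z)
(F(-5) - 25)*(-29) - 4042 = ((-3 - 5) - 25)*(-29) - 4042 = (-8 - 25)*(-29) - 4042 = -33*(-29) - 4042 = 957 - 4042 = -3085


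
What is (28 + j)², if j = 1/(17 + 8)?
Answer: 491401/625 ≈ 786.24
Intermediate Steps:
j = 1/25 ≈ 0.040000
(28 + j)² = (28 + 1/25)² = (701/25)² = 491401/625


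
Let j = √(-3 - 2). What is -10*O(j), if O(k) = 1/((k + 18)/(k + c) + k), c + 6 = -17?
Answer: 4090/2589 + 4930*I*√5/2589 ≈ 1.5798 + 4.2579*I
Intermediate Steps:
c = -23 (c = -6 - 17 = -23)
j = I*√5 (j = √(-5) = I*√5 ≈ 2.2361*I)
O(k) = 1/(k + (18 + k)/(-23 + k)) (O(k) = 1/((k + 18)/(k - 23) + k) = 1/((18 + k)/(-23 + k) + k) = 1/(k + (18 + k)/(-23 + k)))
-10*O(j) = -10*(-23 + I*√5)/(18 + (I*√5)² - 22*I*√5) = -10*(-23 + I*√5)/(18 - 5 - 22*I*√5) = -10*(-23 + I*√5)/(13 - 22*I*√5)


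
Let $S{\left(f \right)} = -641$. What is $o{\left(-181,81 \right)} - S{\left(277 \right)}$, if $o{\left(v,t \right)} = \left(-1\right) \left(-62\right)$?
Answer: $703$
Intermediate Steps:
$o{\left(v,t \right)} = 62$
$o{\left(-181,81 \right)} - S{\left(277 \right)} = 62 - -641 = 62 + 641 = 703$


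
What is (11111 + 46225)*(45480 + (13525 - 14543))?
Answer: 2549273232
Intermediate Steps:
(11111 + 46225)*(45480 + (13525 - 14543)) = 57336*(45480 - 1018) = 57336*44462 = 2549273232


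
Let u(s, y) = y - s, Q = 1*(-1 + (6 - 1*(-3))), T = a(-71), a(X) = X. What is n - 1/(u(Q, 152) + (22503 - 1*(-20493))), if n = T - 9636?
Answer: -418759981/43140 ≈ -9707.0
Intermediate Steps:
T = -71
Q = 8 (Q = 1*(-1 + (6 + 3)) = 1*(-1 + 9) = 1*8 = 8)
n = -9707 (n = -71 - 9636 = -9707)
n - 1/(u(Q, 152) + (22503 - 1*(-20493))) = -9707 - 1/((152 - 1*8) + (22503 - 1*(-20493))) = -9707 - 1/((152 - 8) + (22503 + 20493)) = -9707 - 1/(144 + 42996) = -9707 - 1/43140 = -418759981/43140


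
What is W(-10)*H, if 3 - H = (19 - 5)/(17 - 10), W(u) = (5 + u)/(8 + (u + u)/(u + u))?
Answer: -5/9 ≈ -0.55556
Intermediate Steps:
W(u) = 5/9 + u/9 (W(u) = (5 + u)/(8 + (2*u)/((2*u))) = (5 + u)/(8 + (2*u)*(1/(2*u))) = (5 + u)/(8 + 1) = (5 + u)/9 = (5 + u)*(⅑) = 5/9 + u/9)
H = 1 (H = 3 - (19 - 5)/(17 - 10) = 3 - 14/7 = 3 - 1*2 = 3 - 2 = 1)
W(-10)*H = (5/9 + (⅑)*(-10))*1 = (5/9 - 10/9)*1 = -5/9*1 = -5/9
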